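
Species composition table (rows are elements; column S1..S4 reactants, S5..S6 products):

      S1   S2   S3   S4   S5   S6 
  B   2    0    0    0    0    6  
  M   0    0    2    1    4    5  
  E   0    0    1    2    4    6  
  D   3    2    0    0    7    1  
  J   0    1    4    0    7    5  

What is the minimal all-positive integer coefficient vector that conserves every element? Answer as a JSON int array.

Coefficients: [3, 3, 4, 5, 2, 1]

B: 3·2+3·0+4·0+5·0 = 6 | 2·0+1·6 = 6
M: 3·0+3·0+4·2+5·1 = 13 | 2·4+1·5 = 13
E: 3·0+3·0+4·1+5·2 = 14 | 2·4+1·6 = 14
D: 3·3+3·2+4·0+5·0 = 15 | 2·7+1·1 = 15
J: 3·0+3·1+4·4+5·0 = 19 | 2·7+1·5 = 19
gcd(3,3,4,5,2,1) = 1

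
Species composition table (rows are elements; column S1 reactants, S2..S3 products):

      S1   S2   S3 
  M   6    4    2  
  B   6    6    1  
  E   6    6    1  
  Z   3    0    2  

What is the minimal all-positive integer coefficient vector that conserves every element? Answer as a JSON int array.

M: 4·6 = 24 | 3·4+6·2 = 24
B: 4·6 = 24 | 3·6+6·1 = 24
E: 4·6 = 24 | 3·6+6·1 = 24
Z: 4·3 = 12 | 3·0+6·2 = 12
gcd(4,3,6) = 1

Coefficients: [4, 3, 6]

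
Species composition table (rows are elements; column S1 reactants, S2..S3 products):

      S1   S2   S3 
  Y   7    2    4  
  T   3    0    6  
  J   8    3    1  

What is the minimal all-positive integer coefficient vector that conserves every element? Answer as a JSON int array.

Y: 2·7 = 14 | 5·2+1·4 = 14
T: 2·3 = 6 | 5·0+1·6 = 6
J: 2·8 = 16 | 5·3+1·1 = 16
gcd(2,5,1) = 1

Coefficients: [2, 5, 1]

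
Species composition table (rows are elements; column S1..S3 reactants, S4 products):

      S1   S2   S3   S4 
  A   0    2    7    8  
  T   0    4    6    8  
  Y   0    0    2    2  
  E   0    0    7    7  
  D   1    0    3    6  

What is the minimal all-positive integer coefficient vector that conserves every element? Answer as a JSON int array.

Coefficients: [6, 1, 2, 2]

A: 6·0+1·2+2·7 = 16 | 2·8 = 16
T: 6·0+1·4+2·6 = 16 | 2·8 = 16
Y: 6·0+1·0+2·2 = 4 | 2·2 = 4
E: 6·0+1·0+2·7 = 14 | 2·7 = 14
D: 6·1+1·0+2·3 = 12 | 2·6 = 12
gcd(6,1,2,2) = 1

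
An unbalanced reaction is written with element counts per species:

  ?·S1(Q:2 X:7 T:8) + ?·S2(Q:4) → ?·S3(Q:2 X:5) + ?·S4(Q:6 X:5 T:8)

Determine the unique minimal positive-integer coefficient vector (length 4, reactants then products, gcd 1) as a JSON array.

Q: 5·2+6·4 = 34 | 2·2+5·6 = 34
X: 5·7+6·0 = 35 | 2·5+5·5 = 35
T: 5·8+6·0 = 40 | 2·0+5·8 = 40
gcd(5,6,2,5) = 1

Coefficients: [5, 6, 2, 5]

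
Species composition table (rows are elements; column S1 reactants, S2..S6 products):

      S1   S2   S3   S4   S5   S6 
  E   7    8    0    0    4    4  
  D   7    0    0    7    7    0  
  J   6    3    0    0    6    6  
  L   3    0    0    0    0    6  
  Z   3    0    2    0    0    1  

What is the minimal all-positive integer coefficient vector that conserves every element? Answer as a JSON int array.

Coefficients: [4, 2, 5, 3, 1, 2]

E: 4·7 = 28 | 2·8+5·0+3·0+1·4+2·4 = 28
D: 4·7 = 28 | 2·0+5·0+3·7+1·7+2·0 = 28
J: 4·6 = 24 | 2·3+5·0+3·0+1·6+2·6 = 24
L: 4·3 = 12 | 2·0+5·0+3·0+1·0+2·6 = 12
Z: 4·3 = 12 | 2·0+5·2+3·0+1·0+2·1 = 12
gcd(4,2,5,3,1,2) = 1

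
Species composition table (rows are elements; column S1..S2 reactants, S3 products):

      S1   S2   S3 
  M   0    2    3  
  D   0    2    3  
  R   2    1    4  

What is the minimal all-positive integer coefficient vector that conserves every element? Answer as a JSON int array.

M: 5·0+6·2 = 12 | 4·3 = 12
D: 5·0+6·2 = 12 | 4·3 = 12
R: 5·2+6·1 = 16 | 4·4 = 16
gcd(5,6,4) = 1

Coefficients: [5, 6, 4]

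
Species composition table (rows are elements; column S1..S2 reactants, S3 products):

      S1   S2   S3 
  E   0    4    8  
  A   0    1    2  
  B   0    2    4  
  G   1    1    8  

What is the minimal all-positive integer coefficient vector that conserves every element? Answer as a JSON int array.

E: 6·0+2·4 = 8 | 1·8 = 8
A: 6·0+2·1 = 2 | 1·2 = 2
B: 6·0+2·2 = 4 | 1·4 = 4
G: 6·1+2·1 = 8 | 1·8 = 8
gcd(6,2,1) = 1

Coefficients: [6, 2, 1]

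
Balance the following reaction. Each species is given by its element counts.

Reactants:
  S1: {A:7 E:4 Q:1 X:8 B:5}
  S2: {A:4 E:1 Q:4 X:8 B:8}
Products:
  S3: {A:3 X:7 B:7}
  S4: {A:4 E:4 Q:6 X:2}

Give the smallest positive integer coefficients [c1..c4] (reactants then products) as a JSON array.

A: 2·7+4·4 = 30 | 6·3+3·4 = 30
E: 2·4+4·1 = 12 | 6·0+3·4 = 12
Q: 2·1+4·4 = 18 | 6·0+3·6 = 18
X: 2·8+4·8 = 48 | 6·7+3·2 = 48
B: 2·5+4·8 = 42 | 6·7+3·0 = 42
gcd(2,4,6,3) = 1

Coefficients: [2, 4, 6, 3]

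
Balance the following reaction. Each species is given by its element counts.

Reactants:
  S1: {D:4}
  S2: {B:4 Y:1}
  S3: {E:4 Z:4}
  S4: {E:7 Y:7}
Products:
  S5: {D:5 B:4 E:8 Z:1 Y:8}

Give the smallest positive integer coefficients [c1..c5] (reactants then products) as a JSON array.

D: 5·4+4·0+1·0+4·0 = 20 | 4·5 = 20
B: 5·0+4·4+1·0+4·0 = 16 | 4·4 = 16
E: 5·0+4·0+1·4+4·7 = 32 | 4·8 = 32
Z: 5·0+4·0+1·4+4·0 = 4 | 4·1 = 4
Y: 5·0+4·1+1·0+4·7 = 32 | 4·8 = 32
gcd(5,4,1,4,4) = 1

Coefficients: [5, 4, 1, 4, 4]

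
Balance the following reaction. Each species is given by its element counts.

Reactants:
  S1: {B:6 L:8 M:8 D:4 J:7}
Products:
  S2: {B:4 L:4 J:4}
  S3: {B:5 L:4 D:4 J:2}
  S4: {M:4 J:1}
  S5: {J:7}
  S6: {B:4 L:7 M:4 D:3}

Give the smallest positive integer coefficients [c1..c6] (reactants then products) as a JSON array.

B: 5·6 = 30 | 1·4+2·5+6·0+3·0+4·4 = 30
L: 5·8 = 40 | 1·4+2·4+6·0+3·0+4·7 = 40
M: 5·8 = 40 | 1·0+2·0+6·4+3·0+4·4 = 40
D: 5·4 = 20 | 1·0+2·4+6·0+3·0+4·3 = 20
J: 5·7 = 35 | 1·4+2·2+6·1+3·7+4·0 = 35
gcd(5,1,2,6,3,4) = 1

Coefficients: [5, 1, 2, 6, 3, 4]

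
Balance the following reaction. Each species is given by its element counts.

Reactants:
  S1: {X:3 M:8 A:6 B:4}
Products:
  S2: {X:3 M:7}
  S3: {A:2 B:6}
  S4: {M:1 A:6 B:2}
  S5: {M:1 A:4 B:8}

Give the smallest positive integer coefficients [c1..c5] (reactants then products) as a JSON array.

Coefficients: [6, 6, 1, 5, 1]

X: 6·3 = 18 | 6·3+1·0+5·0+1·0 = 18
M: 6·8 = 48 | 6·7+1·0+5·1+1·1 = 48
A: 6·6 = 36 | 6·0+1·2+5·6+1·4 = 36
B: 6·4 = 24 | 6·0+1·6+5·2+1·8 = 24
gcd(6,6,1,5,1) = 1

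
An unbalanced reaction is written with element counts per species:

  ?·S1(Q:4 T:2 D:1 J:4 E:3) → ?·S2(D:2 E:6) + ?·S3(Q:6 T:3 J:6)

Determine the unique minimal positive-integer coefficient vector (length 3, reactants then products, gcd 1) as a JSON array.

Q: 6·4 = 24 | 3·0+4·6 = 24
T: 6·2 = 12 | 3·0+4·3 = 12
D: 6·1 = 6 | 3·2+4·0 = 6
J: 6·4 = 24 | 3·0+4·6 = 24
E: 6·3 = 18 | 3·6+4·0 = 18
gcd(6,3,4) = 1

Coefficients: [6, 3, 4]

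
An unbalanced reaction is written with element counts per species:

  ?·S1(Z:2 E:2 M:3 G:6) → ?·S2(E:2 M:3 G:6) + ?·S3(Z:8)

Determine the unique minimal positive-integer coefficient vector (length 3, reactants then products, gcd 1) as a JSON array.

Z: 4·2 = 8 | 4·0+1·8 = 8
E: 4·2 = 8 | 4·2+1·0 = 8
M: 4·3 = 12 | 4·3+1·0 = 12
G: 4·6 = 24 | 4·6+1·0 = 24
gcd(4,4,1) = 1

Coefficients: [4, 4, 1]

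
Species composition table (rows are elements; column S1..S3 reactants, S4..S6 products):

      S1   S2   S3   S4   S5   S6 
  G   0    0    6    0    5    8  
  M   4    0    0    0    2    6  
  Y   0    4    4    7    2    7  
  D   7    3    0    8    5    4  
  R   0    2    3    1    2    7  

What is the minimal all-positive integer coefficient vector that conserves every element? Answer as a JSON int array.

Coefficients: [5, 3, 6, 2, 4, 2]

G: 5·0+3·0+6·6 = 36 | 2·0+4·5+2·8 = 36
M: 5·4+3·0+6·0 = 20 | 2·0+4·2+2·6 = 20
Y: 5·0+3·4+6·4 = 36 | 2·7+4·2+2·7 = 36
D: 5·7+3·3+6·0 = 44 | 2·8+4·5+2·4 = 44
R: 5·0+3·2+6·3 = 24 | 2·1+4·2+2·7 = 24
gcd(5,3,6,2,4,2) = 1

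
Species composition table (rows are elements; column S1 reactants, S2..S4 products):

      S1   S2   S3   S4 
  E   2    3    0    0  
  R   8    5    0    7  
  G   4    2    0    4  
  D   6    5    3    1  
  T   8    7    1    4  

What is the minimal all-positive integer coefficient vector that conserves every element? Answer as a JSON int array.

Coefficients: [3, 2, 2, 2]

E: 3·2 = 6 | 2·3+2·0+2·0 = 6
R: 3·8 = 24 | 2·5+2·0+2·7 = 24
G: 3·4 = 12 | 2·2+2·0+2·4 = 12
D: 3·6 = 18 | 2·5+2·3+2·1 = 18
T: 3·8 = 24 | 2·7+2·1+2·4 = 24
gcd(3,2,2,2) = 1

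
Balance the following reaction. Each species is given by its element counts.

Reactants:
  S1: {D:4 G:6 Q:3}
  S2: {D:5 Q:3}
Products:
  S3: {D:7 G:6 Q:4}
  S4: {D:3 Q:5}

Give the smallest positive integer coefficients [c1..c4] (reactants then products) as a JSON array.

Coefficients: [4, 3, 4, 1]

D: 4·4+3·5 = 31 | 4·7+1·3 = 31
G: 4·6+3·0 = 24 | 4·6+1·0 = 24
Q: 4·3+3·3 = 21 | 4·4+1·5 = 21
gcd(4,3,4,1) = 1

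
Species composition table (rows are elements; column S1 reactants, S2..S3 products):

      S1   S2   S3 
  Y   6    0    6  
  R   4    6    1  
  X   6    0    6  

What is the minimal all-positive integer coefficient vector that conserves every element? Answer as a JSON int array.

Y: 2·6 = 12 | 1·0+2·6 = 12
R: 2·4 = 8 | 1·6+2·1 = 8
X: 2·6 = 12 | 1·0+2·6 = 12
gcd(2,1,2) = 1

Coefficients: [2, 1, 2]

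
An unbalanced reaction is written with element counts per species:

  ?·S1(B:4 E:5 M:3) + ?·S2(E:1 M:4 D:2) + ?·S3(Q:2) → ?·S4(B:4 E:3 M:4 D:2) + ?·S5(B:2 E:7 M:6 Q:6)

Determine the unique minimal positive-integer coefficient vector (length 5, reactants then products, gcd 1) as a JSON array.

Coefficients: [4, 3, 6, 3, 2]

B: 4·4+3·0+6·0 = 16 | 3·4+2·2 = 16
E: 4·5+3·1+6·0 = 23 | 3·3+2·7 = 23
M: 4·3+3·4+6·0 = 24 | 3·4+2·6 = 24
Q: 4·0+3·0+6·2 = 12 | 3·0+2·6 = 12
D: 4·0+3·2+6·0 = 6 | 3·2+2·0 = 6
gcd(4,3,6,3,2) = 1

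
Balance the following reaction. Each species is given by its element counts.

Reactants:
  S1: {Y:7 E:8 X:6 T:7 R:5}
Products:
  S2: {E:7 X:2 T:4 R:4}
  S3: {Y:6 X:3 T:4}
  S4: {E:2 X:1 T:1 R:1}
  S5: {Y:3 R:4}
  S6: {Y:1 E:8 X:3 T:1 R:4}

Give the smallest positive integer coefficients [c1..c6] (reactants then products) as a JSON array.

Coefficients: [5, 2, 5, 5, 1, 2]

Y: 5·7 = 35 | 2·0+5·6+5·0+1·3+2·1 = 35
E: 5·8 = 40 | 2·7+5·0+5·2+1·0+2·8 = 40
X: 5·6 = 30 | 2·2+5·3+5·1+1·0+2·3 = 30
T: 5·7 = 35 | 2·4+5·4+5·1+1·0+2·1 = 35
R: 5·5 = 25 | 2·4+5·0+5·1+1·4+2·4 = 25
gcd(5,2,5,5,1,2) = 1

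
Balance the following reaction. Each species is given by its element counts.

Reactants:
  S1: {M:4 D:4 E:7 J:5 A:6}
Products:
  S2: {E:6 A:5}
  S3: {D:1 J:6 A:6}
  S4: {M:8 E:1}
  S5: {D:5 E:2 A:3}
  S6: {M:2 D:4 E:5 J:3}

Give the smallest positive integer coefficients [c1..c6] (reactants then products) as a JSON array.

M: 6·4 = 24 | 3·0+3·0+2·8+1·0+4·2 = 24
D: 6·4 = 24 | 3·0+3·1+2·0+1·5+4·4 = 24
E: 6·7 = 42 | 3·6+3·0+2·1+1·2+4·5 = 42
J: 6·5 = 30 | 3·0+3·6+2·0+1·0+4·3 = 30
A: 6·6 = 36 | 3·5+3·6+2·0+1·3+4·0 = 36
gcd(6,3,3,2,1,4) = 1

Coefficients: [6, 3, 3, 2, 1, 4]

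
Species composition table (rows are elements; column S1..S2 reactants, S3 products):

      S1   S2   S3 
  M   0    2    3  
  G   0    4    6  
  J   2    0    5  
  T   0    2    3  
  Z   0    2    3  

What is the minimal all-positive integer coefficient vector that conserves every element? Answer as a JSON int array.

Coefficients: [5, 3, 2]

M: 5·0+3·2 = 6 | 2·3 = 6
G: 5·0+3·4 = 12 | 2·6 = 12
J: 5·2+3·0 = 10 | 2·5 = 10
T: 5·0+3·2 = 6 | 2·3 = 6
Z: 5·0+3·2 = 6 | 2·3 = 6
gcd(5,3,2) = 1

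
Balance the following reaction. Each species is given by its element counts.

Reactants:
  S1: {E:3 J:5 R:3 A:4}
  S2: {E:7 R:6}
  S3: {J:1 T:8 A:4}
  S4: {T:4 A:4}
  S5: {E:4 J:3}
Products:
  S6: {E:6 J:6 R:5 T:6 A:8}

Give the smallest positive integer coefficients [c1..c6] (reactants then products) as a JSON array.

Coefficients: [6, 2, 3, 3, 1, 6]

E: 6·3+2·7+3·0+3·0+1·4 = 36 | 6·6 = 36
J: 6·5+2·0+3·1+3·0+1·3 = 36 | 6·6 = 36
R: 6·3+2·6+3·0+3·0+1·0 = 30 | 6·5 = 30
T: 6·0+2·0+3·8+3·4+1·0 = 36 | 6·6 = 36
A: 6·4+2·0+3·4+3·4+1·0 = 48 | 6·8 = 48
gcd(6,2,3,3,1,6) = 1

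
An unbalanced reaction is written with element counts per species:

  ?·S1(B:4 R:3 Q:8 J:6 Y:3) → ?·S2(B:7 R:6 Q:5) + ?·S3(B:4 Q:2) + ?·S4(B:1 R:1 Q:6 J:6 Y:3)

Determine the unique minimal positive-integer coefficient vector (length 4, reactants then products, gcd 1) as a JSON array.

Coefficients: [6, 2, 1, 6]

B: 6·4 = 24 | 2·7+1·4+6·1 = 24
R: 6·3 = 18 | 2·6+1·0+6·1 = 18
Q: 6·8 = 48 | 2·5+1·2+6·6 = 48
J: 6·6 = 36 | 2·0+1·0+6·6 = 36
Y: 6·3 = 18 | 2·0+1·0+6·3 = 18
gcd(6,2,1,6) = 1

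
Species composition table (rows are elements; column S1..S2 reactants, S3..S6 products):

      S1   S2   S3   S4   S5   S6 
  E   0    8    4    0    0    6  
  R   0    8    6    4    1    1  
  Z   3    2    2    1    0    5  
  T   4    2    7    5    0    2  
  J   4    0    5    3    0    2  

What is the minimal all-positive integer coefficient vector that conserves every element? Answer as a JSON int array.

E: 3·0+2·8 = 16 | 1·4+1·0+4·0+2·6 = 16
R: 3·0+2·8 = 16 | 1·6+1·4+4·1+2·1 = 16
Z: 3·3+2·2 = 13 | 1·2+1·1+4·0+2·5 = 13
T: 3·4+2·2 = 16 | 1·7+1·5+4·0+2·2 = 16
J: 3·4+2·0 = 12 | 1·5+1·3+4·0+2·2 = 12
gcd(3,2,1,1,4,2) = 1

Coefficients: [3, 2, 1, 1, 4, 2]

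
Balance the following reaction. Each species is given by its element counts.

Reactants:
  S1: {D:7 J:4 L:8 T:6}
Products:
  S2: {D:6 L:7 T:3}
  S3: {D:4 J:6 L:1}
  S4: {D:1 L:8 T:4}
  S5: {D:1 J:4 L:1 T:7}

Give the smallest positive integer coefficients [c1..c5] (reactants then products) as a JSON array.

D: 5·7 = 35 | 4·6+2·4+1·1+2·1 = 35
J: 5·4 = 20 | 4·0+2·6+1·0+2·4 = 20
L: 5·8 = 40 | 4·7+2·1+1·8+2·1 = 40
T: 5·6 = 30 | 4·3+2·0+1·4+2·7 = 30
gcd(5,4,2,1,2) = 1

Coefficients: [5, 4, 2, 1, 2]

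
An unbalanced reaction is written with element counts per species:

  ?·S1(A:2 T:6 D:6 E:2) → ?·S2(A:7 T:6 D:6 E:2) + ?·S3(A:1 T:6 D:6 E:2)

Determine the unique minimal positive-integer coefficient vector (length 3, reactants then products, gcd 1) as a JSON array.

A: 6·2 = 12 | 1·7+5·1 = 12
T: 6·6 = 36 | 1·6+5·6 = 36
D: 6·6 = 36 | 1·6+5·6 = 36
E: 6·2 = 12 | 1·2+5·2 = 12
gcd(6,1,5) = 1

Coefficients: [6, 1, 5]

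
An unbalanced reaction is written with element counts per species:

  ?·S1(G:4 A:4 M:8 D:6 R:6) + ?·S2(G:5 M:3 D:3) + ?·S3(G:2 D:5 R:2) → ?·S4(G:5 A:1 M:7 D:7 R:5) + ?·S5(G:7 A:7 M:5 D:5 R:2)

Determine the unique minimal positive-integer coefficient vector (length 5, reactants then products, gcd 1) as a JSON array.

Coefficients: [5, 4, 2, 6, 2]

G: 5·4+4·5+2·2 = 44 | 6·5+2·7 = 44
A: 5·4+4·0+2·0 = 20 | 6·1+2·7 = 20
M: 5·8+4·3+2·0 = 52 | 6·7+2·5 = 52
D: 5·6+4·3+2·5 = 52 | 6·7+2·5 = 52
R: 5·6+4·0+2·2 = 34 | 6·5+2·2 = 34
gcd(5,4,2,6,2) = 1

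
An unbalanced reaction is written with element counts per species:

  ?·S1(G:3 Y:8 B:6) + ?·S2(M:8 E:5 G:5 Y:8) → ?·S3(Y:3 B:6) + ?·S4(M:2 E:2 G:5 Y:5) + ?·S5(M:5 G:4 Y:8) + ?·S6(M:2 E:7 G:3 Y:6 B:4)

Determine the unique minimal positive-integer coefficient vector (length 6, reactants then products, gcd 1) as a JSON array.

Coefficients: [6, 5, 4, 2, 6, 3]

M: 6·0+5·8 = 40 | 4·0+2·2+6·5+3·2 = 40
E: 6·0+5·5 = 25 | 4·0+2·2+6·0+3·7 = 25
G: 6·3+5·5 = 43 | 4·0+2·5+6·4+3·3 = 43
Y: 6·8+5·8 = 88 | 4·3+2·5+6·8+3·6 = 88
B: 6·6+5·0 = 36 | 4·6+2·0+6·0+3·4 = 36
gcd(6,5,4,2,6,3) = 1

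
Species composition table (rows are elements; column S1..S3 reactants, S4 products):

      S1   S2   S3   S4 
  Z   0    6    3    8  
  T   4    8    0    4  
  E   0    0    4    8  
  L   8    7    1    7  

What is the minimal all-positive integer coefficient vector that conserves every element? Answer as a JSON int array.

Z: 1·0+1·6+6·3 = 24 | 3·8 = 24
T: 1·4+1·8+6·0 = 12 | 3·4 = 12
E: 1·0+1·0+6·4 = 24 | 3·8 = 24
L: 1·8+1·7+6·1 = 21 | 3·7 = 21
gcd(1,1,6,3) = 1

Coefficients: [1, 1, 6, 3]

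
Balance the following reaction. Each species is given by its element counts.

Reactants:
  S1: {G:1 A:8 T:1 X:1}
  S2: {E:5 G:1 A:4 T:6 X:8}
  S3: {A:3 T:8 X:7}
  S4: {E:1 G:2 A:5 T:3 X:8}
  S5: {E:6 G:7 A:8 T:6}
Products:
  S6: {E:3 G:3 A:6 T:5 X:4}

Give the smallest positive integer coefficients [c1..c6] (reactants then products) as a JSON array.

E: 1·0+1·5+1·0+1·1+2·6 = 18 | 6·3 = 18
G: 1·1+1·1+1·0+1·2+2·7 = 18 | 6·3 = 18
A: 1·8+1·4+1·3+1·5+2·8 = 36 | 6·6 = 36
T: 1·1+1·6+1·8+1·3+2·6 = 30 | 6·5 = 30
X: 1·1+1·8+1·7+1·8+2·0 = 24 | 6·4 = 24
gcd(1,1,1,1,2,6) = 1

Coefficients: [1, 1, 1, 1, 2, 6]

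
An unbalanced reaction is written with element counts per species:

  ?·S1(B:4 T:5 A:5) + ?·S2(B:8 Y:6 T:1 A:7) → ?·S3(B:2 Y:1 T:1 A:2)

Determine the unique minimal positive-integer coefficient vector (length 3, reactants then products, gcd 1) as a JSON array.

B: 1·4+1·8 = 12 | 6·2 = 12
Y: 1·0+1·6 = 6 | 6·1 = 6
T: 1·5+1·1 = 6 | 6·1 = 6
A: 1·5+1·7 = 12 | 6·2 = 12
gcd(1,1,6) = 1

Coefficients: [1, 1, 6]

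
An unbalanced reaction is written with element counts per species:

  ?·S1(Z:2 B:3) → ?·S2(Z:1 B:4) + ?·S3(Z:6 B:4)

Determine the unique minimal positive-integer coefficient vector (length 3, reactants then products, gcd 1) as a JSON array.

Coefficients: [4, 2, 1]

Z: 4·2 = 8 | 2·1+1·6 = 8
B: 4·3 = 12 | 2·4+1·4 = 12
gcd(4,2,1) = 1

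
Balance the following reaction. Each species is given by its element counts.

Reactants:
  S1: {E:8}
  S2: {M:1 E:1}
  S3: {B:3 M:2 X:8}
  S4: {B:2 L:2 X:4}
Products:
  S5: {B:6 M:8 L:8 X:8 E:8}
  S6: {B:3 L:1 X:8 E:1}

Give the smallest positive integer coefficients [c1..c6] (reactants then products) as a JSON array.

Coefficients: [1, 4, 2, 6, 1, 4]

B: 1·0+4·0+2·3+6·2 = 18 | 1·6+4·3 = 18
M: 1·0+4·1+2·2+6·0 = 8 | 1·8+4·0 = 8
L: 1·0+4·0+2·0+6·2 = 12 | 1·8+4·1 = 12
X: 1·0+4·0+2·8+6·4 = 40 | 1·8+4·8 = 40
E: 1·8+4·1+2·0+6·0 = 12 | 1·8+4·1 = 12
gcd(1,4,2,6,1,4) = 1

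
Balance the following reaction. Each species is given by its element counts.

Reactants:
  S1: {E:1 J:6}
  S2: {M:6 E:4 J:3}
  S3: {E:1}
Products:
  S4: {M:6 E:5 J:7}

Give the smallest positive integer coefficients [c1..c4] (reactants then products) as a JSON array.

M: 2·0+3·6+1·0 = 18 | 3·6 = 18
E: 2·1+3·4+1·1 = 15 | 3·5 = 15
J: 2·6+3·3+1·0 = 21 | 3·7 = 21
gcd(2,3,1,3) = 1

Coefficients: [2, 3, 1, 3]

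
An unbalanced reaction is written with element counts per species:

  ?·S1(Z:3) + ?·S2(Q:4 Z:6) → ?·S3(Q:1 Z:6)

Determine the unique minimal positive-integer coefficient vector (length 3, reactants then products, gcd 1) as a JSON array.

Coefficients: [6, 1, 4]

Q: 6·0+1·4 = 4 | 4·1 = 4
Z: 6·3+1·6 = 24 | 4·6 = 24
gcd(6,1,4) = 1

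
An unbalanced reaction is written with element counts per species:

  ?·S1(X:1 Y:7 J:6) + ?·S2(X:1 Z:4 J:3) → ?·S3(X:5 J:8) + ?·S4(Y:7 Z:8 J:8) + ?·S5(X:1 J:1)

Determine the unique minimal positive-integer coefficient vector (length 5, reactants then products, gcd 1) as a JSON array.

Coefficients: [3, 6, 1, 3, 4]

X: 3·1+6·1 = 9 | 1·5+3·0+4·1 = 9
Y: 3·7+6·0 = 21 | 1·0+3·7+4·0 = 21
Z: 3·0+6·4 = 24 | 1·0+3·8+4·0 = 24
J: 3·6+6·3 = 36 | 1·8+3·8+4·1 = 36
gcd(3,6,1,3,4) = 1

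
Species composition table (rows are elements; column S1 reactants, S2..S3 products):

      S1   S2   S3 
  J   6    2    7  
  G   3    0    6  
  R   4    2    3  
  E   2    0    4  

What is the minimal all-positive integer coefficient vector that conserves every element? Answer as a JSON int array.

Coefficients: [4, 5, 2]

J: 4·6 = 24 | 5·2+2·7 = 24
G: 4·3 = 12 | 5·0+2·6 = 12
R: 4·4 = 16 | 5·2+2·3 = 16
E: 4·2 = 8 | 5·0+2·4 = 8
gcd(4,5,2) = 1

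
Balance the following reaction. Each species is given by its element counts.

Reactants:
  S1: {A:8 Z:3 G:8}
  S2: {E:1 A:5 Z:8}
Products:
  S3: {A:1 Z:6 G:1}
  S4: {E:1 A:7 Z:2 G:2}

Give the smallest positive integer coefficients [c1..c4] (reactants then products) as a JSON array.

E: 2·0+5·1 = 5 | 6·0+5·1 = 5
A: 2·8+5·5 = 41 | 6·1+5·7 = 41
Z: 2·3+5·8 = 46 | 6·6+5·2 = 46
G: 2·8+5·0 = 16 | 6·1+5·2 = 16
gcd(2,5,6,5) = 1

Coefficients: [2, 5, 6, 5]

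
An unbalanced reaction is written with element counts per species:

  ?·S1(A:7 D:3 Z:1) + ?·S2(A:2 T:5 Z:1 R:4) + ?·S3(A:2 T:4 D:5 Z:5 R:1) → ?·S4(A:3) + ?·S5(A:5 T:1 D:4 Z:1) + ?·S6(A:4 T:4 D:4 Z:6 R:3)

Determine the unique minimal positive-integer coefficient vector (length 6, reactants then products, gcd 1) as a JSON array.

Coefficients: [6, 1, 2, 5, 5, 2]

A: 6·7+1·2+2·2 = 48 | 5·3+5·5+2·4 = 48
T: 6·0+1·5+2·4 = 13 | 5·0+5·1+2·4 = 13
D: 6·3+1·0+2·5 = 28 | 5·0+5·4+2·4 = 28
Z: 6·1+1·1+2·5 = 17 | 5·0+5·1+2·6 = 17
R: 6·0+1·4+2·1 = 6 | 5·0+5·0+2·3 = 6
gcd(6,1,2,5,5,2) = 1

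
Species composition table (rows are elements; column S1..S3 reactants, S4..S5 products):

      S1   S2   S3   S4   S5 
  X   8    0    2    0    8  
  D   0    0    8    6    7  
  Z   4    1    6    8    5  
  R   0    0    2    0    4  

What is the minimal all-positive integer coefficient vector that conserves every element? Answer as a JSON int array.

X: 1·8+6·0+4·2 = 16 | 3·0+2·8 = 16
D: 1·0+6·0+4·8 = 32 | 3·6+2·7 = 32
Z: 1·4+6·1+4·6 = 34 | 3·8+2·5 = 34
R: 1·0+6·0+4·2 = 8 | 3·0+2·4 = 8
gcd(1,6,4,3,2) = 1

Coefficients: [1, 6, 4, 3, 2]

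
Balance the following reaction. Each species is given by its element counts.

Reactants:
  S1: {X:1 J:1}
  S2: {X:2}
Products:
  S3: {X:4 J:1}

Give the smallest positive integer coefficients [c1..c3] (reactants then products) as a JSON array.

X: 2·1+3·2 = 8 | 2·4 = 8
J: 2·1+3·0 = 2 | 2·1 = 2
gcd(2,3,2) = 1

Coefficients: [2, 3, 2]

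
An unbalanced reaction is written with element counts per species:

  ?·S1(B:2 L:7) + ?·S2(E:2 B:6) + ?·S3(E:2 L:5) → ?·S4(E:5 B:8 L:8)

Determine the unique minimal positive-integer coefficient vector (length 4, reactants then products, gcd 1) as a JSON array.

Coefficients: [1, 5, 5, 4]

E: 1·0+5·2+5·2 = 20 | 4·5 = 20
B: 1·2+5·6+5·0 = 32 | 4·8 = 32
L: 1·7+5·0+5·5 = 32 | 4·8 = 32
gcd(1,5,5,4) = 1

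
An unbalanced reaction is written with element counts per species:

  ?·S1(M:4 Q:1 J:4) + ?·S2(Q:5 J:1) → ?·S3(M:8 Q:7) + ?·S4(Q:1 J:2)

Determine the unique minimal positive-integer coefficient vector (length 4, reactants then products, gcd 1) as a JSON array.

Coefficients: [2, 2, 1, 5]

M: 2·4+2·0 = 8 | 1·8+5·0 = 8
Q: 2·1+2·5 = 12 | 1·7+5·1 = 12
J: 2·4+2·1 = 10 | 1·0+5·2 = 10
gcd(2,2,1,5) = 1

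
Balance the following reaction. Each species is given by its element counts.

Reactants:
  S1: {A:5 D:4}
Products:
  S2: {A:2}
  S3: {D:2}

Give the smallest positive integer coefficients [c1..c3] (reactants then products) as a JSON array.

Coefficients: [2, 5, 4]

A: 2·5 = 10 | 5·2+4·0 = 10
D: 2·4 = 8 | 5·0+4·2 = 8
gcd(2,5,4) = 1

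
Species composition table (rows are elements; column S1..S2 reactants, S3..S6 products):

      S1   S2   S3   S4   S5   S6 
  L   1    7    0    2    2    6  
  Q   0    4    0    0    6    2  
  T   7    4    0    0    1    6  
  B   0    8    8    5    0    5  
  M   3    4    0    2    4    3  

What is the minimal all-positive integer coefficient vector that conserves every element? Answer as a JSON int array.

L: 2·1+6·7 = 44 | 1·0+2·2+2·2+6·6 = 44
Q: 2·0+6·4 = 24 | 1·0+2·0+2·6+6·2 = 24
T: 2·7+6·4 = 38 | 1·0+2·0+2·1+6·6 = 38
B: 2·0+6·8 = 48 | 1·8+2·5+2·0+6·5 = 48
M: 2·3+6·4 = 30 | 1·0+2·2+2·4+6·3 = 30
gcd(2,6,1,2,2,6) = 1

Coefficients: [2, 6, 1, 2, 2, 6]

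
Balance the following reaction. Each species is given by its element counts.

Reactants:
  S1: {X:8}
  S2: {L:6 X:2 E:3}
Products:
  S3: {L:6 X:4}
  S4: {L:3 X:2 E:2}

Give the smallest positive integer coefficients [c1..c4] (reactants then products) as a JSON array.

Coefficients: [1, 4, 1, 6]

L: 1·0+4·6 = 24 | 1·6+6·3 = 24
X: 1·8+4·2 = 16 | 1·4+6·2 = 16
E: 1·0+4·3 = 12 | 1·0+6·2 = 12
gcd(1,4,1,6) = 1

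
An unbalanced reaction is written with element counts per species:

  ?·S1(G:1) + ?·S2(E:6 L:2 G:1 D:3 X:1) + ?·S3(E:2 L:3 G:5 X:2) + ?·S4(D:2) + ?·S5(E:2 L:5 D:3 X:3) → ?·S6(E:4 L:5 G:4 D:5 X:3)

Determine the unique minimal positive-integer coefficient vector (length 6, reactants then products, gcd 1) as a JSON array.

Coefficients: [6, 1, 1, 3, 2, 3]

E: 6·0+1·6+1·2+3·0+2·2 = 12 | 3·4 = 12
L: 6·0+1·2+1·3+3·0+2·5 = 15 | 3·5 = 15
G: 6·1+1·1+1·5+3·0+2·0 = 12 | 3·4 = 12
D: 6·0+1·3+1·0+3·2+2·3 = 15 | 3·5 = 15
X: 6·0+1·1+1·2+3·0+2·3 = 9 | 3·3 = 9
gcd(6,1,1,3,2,3) = 1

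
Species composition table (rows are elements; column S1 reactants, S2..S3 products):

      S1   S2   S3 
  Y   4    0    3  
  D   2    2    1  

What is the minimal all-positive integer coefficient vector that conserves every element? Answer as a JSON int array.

Y: 3·4 = 12 | 1·0+4·3 = 12
D: 3·2 = 6 | 1·2+4·1 = 6
gcd(3,1,4) = 1

Coefficients: [3, 1, 4]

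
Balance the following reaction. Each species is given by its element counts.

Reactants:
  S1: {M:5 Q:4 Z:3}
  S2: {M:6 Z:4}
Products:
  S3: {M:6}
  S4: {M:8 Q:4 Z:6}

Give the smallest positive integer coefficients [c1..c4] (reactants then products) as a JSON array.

M: 4·5+3·6 = 38 | 1·6+4·8 = 38
Q: 4·4+3·0 = 16 | 1·0+4·4 = 16
Z: 4·3+3·4 = 24 | 1·0+4·6 = 24
gcd(4,3,1,4) = 1

Coefficients: [4, 3, 1, 4]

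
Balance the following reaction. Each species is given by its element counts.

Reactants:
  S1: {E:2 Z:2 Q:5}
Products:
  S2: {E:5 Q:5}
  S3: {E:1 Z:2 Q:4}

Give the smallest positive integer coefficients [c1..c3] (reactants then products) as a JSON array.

E: 5·2 = 10 | 1·5+5·1 = 10
Z: 5·2 = 10 | 1·0+5·2 = 10
Q: 5·5 = 25 | 1·5+5·4 = 25
gcd(5,1,5) = 1

Coefficients: [5, 1, 5]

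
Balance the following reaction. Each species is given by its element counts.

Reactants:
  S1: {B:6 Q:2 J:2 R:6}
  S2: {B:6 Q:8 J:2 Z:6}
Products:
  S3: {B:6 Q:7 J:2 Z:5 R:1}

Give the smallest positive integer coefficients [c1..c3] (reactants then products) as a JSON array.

B: 1·6+5·6 = 36 | 6·6 = 36
Q: 1·2+5·8 = 42 | 6·7 = 42
J: 1·2+5·2 = 12 | 6·2 = 12
Z: 1·0+5·6 = 30 | 6·5 = 30
R: 1·6+5·0 = 6 | 6·1 = 6
gcd(1,5,6) = 1

Coefficients: [1, 5, 6]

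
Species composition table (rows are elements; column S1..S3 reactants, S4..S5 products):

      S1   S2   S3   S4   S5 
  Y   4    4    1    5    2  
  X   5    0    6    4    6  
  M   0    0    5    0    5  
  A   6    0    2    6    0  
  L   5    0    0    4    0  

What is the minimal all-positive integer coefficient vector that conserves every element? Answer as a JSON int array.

Coefficients: [4, 3, 3, 5, 3]

Y: 4·4+3·4+3·1 = 31 | 5·5+3·2 = 31
X: 4·5+3·0+3·6 = 38 | 5·4+3·6 = 38
M: 4·0+3·0+3·5 = 15 | 5·0+3·5 = 15
A: 4·6+3·0+3·2 = 30 | 5·6+3·0 = 30
L: 4·5+3·0+3·0 = 20 | 5·4+3·0 = 20
gcd(4,3,3,5,3) = 1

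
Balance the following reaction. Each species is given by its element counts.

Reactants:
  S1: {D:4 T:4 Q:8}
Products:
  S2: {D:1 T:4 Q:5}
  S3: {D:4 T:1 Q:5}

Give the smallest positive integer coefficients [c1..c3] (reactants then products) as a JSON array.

Coefficients: [5, 4, 4]

D: 5·4 = 20 | 4·1+4·4 = 20
T: 5·4 = 20 | 4·4+4·1 = 20
Q: 5·8 = 40 | 4·5+4·5 = 40
gcd(5,4,4) = 1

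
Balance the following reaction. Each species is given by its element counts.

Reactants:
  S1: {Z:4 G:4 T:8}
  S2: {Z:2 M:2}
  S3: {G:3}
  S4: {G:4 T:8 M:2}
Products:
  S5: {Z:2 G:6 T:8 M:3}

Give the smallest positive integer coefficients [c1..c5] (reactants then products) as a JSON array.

Z: 1·4+4·2+4·0+5·0 = 12 | 6·2 = 12
G: 1·4+4·0+4·3+5·4 = 36 | 6·6 = 36
T: 1·8+4·0+4·0+5·8 = 48 | 6·8 = 48
M: 1·0+4·2+4·0+5·2 = 18 | 6·3 = 18
gcd(1,4,4,5,6) = 1

Coefficients: [1, 4, 4, 5, 6]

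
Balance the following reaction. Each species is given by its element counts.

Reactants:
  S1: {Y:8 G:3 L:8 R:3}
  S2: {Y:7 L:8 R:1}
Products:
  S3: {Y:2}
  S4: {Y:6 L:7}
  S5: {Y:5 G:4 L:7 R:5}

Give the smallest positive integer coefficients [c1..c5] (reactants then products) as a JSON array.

Y: 4·8+3·7 = 53 | 4·2+5·6+3·5 = 53
G: 4·3+3·0 = 12 | 4·0+5·0+3·4 = 12
L: 4·8+3·8 = 56 | 4·0+5·7+3·7 = 56
R: 4·3+3·1 = 15 | 4·0+5·0+3·5 = 15
gcd(4,3,4,5,3) = 1

Coefficients: [4, 3, 4, 5, 3]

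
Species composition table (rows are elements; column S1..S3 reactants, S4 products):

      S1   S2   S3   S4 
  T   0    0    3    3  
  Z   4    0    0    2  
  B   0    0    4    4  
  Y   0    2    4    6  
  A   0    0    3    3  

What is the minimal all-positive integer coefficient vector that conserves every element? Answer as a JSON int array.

Coefficients: [1, 2, 2, 2]

T: 1·0+2·0+2·3 = 6 | 2·3 = 6
Z: 1·4+2·0+2·0 = 4 | 2·2 = 4
B: 1·0+2·0+2·4 = 8 | 2·4 = 8
Y: 1·0+2·2+2·4 = 12 | 2·6 = 12
A: 1·0+2·0+2·3 = 6 | 2·3 = 6
gcd(1,2,2,2) = 1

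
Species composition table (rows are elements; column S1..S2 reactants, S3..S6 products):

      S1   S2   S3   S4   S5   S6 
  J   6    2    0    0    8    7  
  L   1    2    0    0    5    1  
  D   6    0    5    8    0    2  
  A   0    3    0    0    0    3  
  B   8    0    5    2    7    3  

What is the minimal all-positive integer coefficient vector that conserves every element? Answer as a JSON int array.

Coefficients: [6, 4, 4, 1, 2, 4]

J: 6·6+4·2 = 44 | 4·0+1·0+2·8+4·7 = 44
L: 6·1+4·2 = 14 | 4·0+1·0+2·5+4·1 = 14
D: 6·6+4·0 = 36 | 4·5+1·8+2·0+4·2 = 36
A: 6·0+4·3 = 12 | 4·0+1·0+2·0+4·3 = 12
B: 6·8+4·0 = 48 | 4·5+1·2+2·7+4·3 = 48
gcd(6,4,4,1,2,4) = 1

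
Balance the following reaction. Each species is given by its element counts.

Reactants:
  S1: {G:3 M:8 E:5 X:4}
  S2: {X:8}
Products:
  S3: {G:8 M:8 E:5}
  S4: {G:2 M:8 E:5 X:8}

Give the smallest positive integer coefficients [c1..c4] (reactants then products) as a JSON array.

G: 6·3+2·0 = 18 | 1·8+5·2 = 18
M: 6·8+2·0 = 48 | 1·8+5·8 = 48
E: 6·5+2·0 = 30 | 1·5+5·5 = 30
X: 6·4+2·8 = 40 | 1·0+5·8 = 40
gcd(6,2,1,5) = 1

Coefficients: [6, 2, 1, 5]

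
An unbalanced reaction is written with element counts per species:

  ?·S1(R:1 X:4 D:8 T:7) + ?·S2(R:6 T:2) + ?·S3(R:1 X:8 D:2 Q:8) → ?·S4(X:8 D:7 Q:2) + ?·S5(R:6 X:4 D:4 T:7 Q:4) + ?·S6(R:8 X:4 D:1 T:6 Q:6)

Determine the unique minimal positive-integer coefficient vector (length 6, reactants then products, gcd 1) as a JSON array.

Coefficients: [5, 6, 5, 4, 5, 2]

R: 5·1+6·6+5·1 = 46 | 4·0+5·6+2·8 = 46
X: 5·4+6·0+5·8 = 60 | 4·8+5·4+2·4 = 60
D: 5·8+6·0+5·2 = 50 | 4·7+5·4+2·1 = 50
T: 5·7+6·2+5·0 = 47 | 4·0+5·7+2·6 = 47
Q: 5·0+6·0+5·8 = 40 | 4·2+5·4+2·6 = 40
gcd(5,6,5,4,5,2) = 1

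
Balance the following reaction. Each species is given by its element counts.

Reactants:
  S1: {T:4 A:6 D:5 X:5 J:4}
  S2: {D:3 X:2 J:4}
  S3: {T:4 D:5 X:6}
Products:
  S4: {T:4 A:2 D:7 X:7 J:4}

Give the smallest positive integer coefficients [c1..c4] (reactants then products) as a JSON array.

Coefficients: [1, 2, 2, 3]

T: 1·4+2·0+2·4 = 12 | 3·4 = 12
A: 1·6+2·0+2·0 = 6 | 3·2 = 6
D: 1·5+2·3+2·5 = 21 | 3·7 = 21
X: 1·5+2·2+2·6 = 21 | 3·7 = 21
J: 1·4+2·4+2·0 = 12 | 3·4 = 12
gcd(1,2,2,3) = 1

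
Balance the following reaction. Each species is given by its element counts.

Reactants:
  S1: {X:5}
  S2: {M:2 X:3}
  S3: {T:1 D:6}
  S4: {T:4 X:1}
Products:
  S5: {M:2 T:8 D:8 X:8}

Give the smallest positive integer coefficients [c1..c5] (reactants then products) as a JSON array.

M: 2·0+3·2+4·0+5·0 = 6 | 3·2 = 6
T: 2·0+3·0+4·1+5·4 = 24 | 3·8 = 24
D: 2·0+3·0+4·6+5·0 = 24 | 3·8 = 24
X: 2·5+3·3+4·0+5·1 = 24 | 3·8 = 24
gcd(2,3,4,5,3) = 1

Coefficients: [2, 3, 4, 5, 3]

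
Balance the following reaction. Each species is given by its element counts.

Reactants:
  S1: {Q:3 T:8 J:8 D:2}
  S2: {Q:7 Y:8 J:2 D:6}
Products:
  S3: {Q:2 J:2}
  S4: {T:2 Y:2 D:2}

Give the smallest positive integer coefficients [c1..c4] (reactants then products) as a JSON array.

Q: 1·3+1·7 = 10 | 5·2+4·0 = 10
T: 1·8+1·0 = 8 | 5·0+4·2 = 8
Y: 1·0+1·8 = 8 | 5·0+4·2 = 8
J: 1·8+1·2 = 10 | 5·2+4·0 = 10
D: 1·2+1·6 = 8 | 5·0+4·2 = 8
gcd(1,1,5,4) = 1

Coefficients: [1, 1, 5, 4]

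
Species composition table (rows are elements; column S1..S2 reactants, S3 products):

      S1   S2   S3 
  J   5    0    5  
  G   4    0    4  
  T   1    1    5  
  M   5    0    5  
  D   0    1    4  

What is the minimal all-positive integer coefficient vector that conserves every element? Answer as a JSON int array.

Coefficients: [1, 4, 1]

J: 1·5+4·0 = 5 | 1·5 = 5
G: 1·4+4·0 = 4 | 1·4 = 4
T: 1·1+4·1 = 5 | 1·5 = 5
M: 1·5+4·0 = 5 | 1·5 = 5
D: 1·0+4·1 = 4 | 1·4 = 4
gcd(1,4,1) = 1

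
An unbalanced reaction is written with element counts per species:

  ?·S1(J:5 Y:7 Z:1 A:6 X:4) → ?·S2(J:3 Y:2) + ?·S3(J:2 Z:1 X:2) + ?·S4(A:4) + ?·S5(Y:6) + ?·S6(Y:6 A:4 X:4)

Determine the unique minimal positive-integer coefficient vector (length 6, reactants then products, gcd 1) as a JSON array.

J: 6·5 = 30 | 6·3+6·2+6·0+2·0+3·0 = 30
Y: 6·7 = 42 | 6·2+6·0+6·0+2·6+3·6 = 42
Z: 6·1 = 6 | 6·0+6·1+6·0+2·0+3·0 = 6
A: 6·6 = 36 | 6·0+6·0+6·4+2·0+3·4 = 36
X: 6·4 = 24 | 6·0+6·2+6·0+2·0+3·4 = 24
gcd(6,6,6,6,2,3) = 1

Coefficients: [6, 6, 6, 6, 2, 3]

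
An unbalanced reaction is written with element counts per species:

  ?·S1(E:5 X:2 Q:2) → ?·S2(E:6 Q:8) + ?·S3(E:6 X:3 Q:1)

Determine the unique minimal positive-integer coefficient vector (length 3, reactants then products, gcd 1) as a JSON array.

E: 6·5 = 30 | 1·6+4·6 = 30
X: 6·2 = 12 | 1·0+4·3 = 12
Q: 6·2 = 12 | 1·8+4·1 = 12
gcd(6,1,4) = 1

Coefficients: [6, 1, 4]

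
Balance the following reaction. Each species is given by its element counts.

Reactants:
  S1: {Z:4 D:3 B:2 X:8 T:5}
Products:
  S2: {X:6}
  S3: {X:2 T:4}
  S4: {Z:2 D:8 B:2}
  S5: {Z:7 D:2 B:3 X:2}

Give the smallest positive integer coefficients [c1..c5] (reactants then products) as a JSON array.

Z: 4·4 = 16 | 3·0+5·0+1·2+2·7 = 16
D: 4·3 = 12 | 3·0+5·0+1·8+2·2 = 12
B: 4·2 = 8 | 3·0+5·0+1·2+2·3 = 8
X: 4·8 = 32 | 3·6+5·2+1·0+2·2 = 32
T: 4·5 = 20 | 3·0+5·4+1·0+2·0 = 20
gcd(4,3,5,1,2) = 1

Coefficients: [4, 3, 5, 1, 2]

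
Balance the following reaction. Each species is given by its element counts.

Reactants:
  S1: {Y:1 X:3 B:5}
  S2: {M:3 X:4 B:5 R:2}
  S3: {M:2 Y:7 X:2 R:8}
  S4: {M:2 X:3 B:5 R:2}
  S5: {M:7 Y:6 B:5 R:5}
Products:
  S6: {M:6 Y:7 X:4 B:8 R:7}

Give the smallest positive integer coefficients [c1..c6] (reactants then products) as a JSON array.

M: 3·0+1·3+2·2+1·2+3·7 = 30 | 5·6 = 30
Y: 3·1+1·0+2·7+1·0+3·6 = 35 | 5·7 = 35
X: 3·3+1·4+2·2+1·3+3·0 = 20 | 5·4 = 20
B: 3·5+1·5+2·0+1·5+3·5 = 40 | 5·8 = 40
R: 3·0+1·2+2·8+1·2+3·5 = 35 | 5·7 = 35
gcd(3,1,2,1,3,5) = 1

Coefficients: [3, 1, 2, 1, 3, 5]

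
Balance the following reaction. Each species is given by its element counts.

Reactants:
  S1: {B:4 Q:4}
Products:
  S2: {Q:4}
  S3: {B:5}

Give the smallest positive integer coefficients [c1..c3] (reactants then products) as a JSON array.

B: 5·4 = 20 | 5·0+4·5 = 20
Q: 5·4 = 20 | 5·4+4·0 = 20
gcd(5,5,4) = 1

Coefficients: [5, 5, 4]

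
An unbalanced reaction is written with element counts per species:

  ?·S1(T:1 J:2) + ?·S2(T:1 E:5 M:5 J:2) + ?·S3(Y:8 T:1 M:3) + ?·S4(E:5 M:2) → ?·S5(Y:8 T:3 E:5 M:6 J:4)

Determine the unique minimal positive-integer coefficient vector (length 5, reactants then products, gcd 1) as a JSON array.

Coefficients: [5, 1, 3, 2, 3]

Y: 5·0+1·0+3·8+2·0 = 24 | 3·8 = 24
T: 5·1+1·1+3·1+2·0 = 9 | 3·3 = 9
E: 5·0+1·5+3·0+2·5 = 15 | 3·5 = 15
M: 5·0+1·5+3·3+2·2 = 18 | 3·6 = 18
J: 5·2+1·2+3·0+2·0 = 12 | 3·4 = 12
gcd(5,1,3,2,3) = 1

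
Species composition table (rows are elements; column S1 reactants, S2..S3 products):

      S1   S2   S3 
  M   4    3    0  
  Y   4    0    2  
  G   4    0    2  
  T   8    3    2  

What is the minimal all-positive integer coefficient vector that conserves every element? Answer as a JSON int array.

Coefficients: [3, 4, 6]

M: 3·4 = 12 | 4·3+6·0 = 12
Y: 3·4 = 12 | 4·0+6·2 = 12
G: 3·4 = 12 | 4·0+6·2 = 12
T: 3·8 = 24 | 4·3+6·2 = 24
gcd(3,4,6) = 1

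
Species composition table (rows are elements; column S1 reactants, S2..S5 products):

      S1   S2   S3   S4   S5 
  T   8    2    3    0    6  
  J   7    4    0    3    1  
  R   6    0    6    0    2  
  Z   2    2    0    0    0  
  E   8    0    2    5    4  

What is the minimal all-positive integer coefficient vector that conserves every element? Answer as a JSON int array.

T: 5·8 = 40 | 5·2+4·3+4·0+3·6 = 40
J: 5·7 = 35 | 5·4+4·0+4·3+3·1 = 35
R: 5·6 = 30 | 5·0+4·6+4·0+3·2 = 30
Z: 5·2 = 10 | 5·2+4·0+4·0+3·0 = 10
E: 5·8 = 40 | 5·0+4·2+4·5+3·4 = 40
gcd(5,5,4,4,3) = 1

Coefficients: [5, 5, 4, 4, 3]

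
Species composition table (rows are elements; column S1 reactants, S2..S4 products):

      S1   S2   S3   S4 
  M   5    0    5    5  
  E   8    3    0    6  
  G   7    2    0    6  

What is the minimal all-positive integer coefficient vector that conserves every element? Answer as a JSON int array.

Coefficients: [6, 6, 1, 5]

M: 6·5 = 30 | 6·0+1·5+5·5 = 30
E: 6·8 = 48 | 6·3+1·0+5·6 = 48
G: 6·7 = 42 | 6·2+1·0+5·6 = 42
gcd(6,6,1,5) = 1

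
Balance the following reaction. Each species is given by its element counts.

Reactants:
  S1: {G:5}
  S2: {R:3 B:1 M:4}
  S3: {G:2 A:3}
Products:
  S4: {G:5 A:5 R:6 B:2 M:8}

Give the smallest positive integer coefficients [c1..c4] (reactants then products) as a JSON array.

Coefficients: [1, 6, 5, 3]

G: 1·5+6·0+5·2 = 15 | 3·5 = 15
A: 1·0+6·0+5·3 = 15 | 3·5 = 15
R: 1·0+6·3+5·0 = 18 | 3·6 = 18
B: 1·0+6·1+5·0 = 6 | 3·2 = 6
M: 1·0+6·4+5·0 = 24 | 3·8 = 24
gcd(1,6,5,3) = 1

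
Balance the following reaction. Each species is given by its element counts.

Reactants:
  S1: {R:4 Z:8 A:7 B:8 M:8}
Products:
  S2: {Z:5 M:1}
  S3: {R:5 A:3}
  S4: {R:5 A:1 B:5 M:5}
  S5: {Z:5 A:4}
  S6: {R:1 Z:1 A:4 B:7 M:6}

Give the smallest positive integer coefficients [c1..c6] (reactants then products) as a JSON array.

R: 5·4 = 20 | 5·0+2·5+1·5+2·0+5·1 = 20
Z: 5·8 = 40 | 5·5+2·0+1·0+2·5+5·1 = 40
A: 5·7 = 35 | 5·0+2·3+1·1+2·4+5·4 = 35
B: 5·8 = 40 | 5·0+2·0+1·5+2·0+5·7 = 40
M: 5·8 = 40 | 5·1+2·0+1·5+2·0+5·6 = 40
gcd(5,5,2,1,2,5) = 1

Coefficients: [5, 5, 2, 1, 2, 5]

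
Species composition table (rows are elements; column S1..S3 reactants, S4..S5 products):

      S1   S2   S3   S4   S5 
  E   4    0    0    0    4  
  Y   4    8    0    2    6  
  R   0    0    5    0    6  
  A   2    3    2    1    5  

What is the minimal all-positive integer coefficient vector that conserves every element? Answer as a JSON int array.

E: 5·4+2·0+6·0 = 20 | 3·0+5·4 = 20
Y: 5·4+2·8+6·0 = 36 | 3·2+5·6 = 36
R: 5·0+2·0+6·5 = 30 | 3·0+5·6 = 30
A: 5·2+2·3+6·2 = 28 | 3·1+5·5 = 28
gcd(5,2,6,3,5) = 1

Coefficients: [5, 2, 6, 3, 5]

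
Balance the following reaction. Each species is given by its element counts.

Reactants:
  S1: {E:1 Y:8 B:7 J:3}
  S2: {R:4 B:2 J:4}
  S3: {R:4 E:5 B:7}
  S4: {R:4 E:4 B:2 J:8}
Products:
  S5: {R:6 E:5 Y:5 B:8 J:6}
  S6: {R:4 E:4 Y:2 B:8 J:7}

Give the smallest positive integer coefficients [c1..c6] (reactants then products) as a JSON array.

Coefficients: [5, 4, 5, 5, 6, 5]

R: 5·0+4·4+5·4+5·4 = 56 | 6·6+5·4 = 56
E: 5·1+4·0+5·5+5·4 = 50 | 6·5+5·4 = 50
Y: 5·8+4·0+5·0+5·0 = 40 | 6·5+5·2 = 40
B: 5·7+4·2+5·7+5·2 = 88 | 6·8+5·8 = 88
J: 5·3+4·4+5·0+5·8 = 71 | 6·6+5·7 = 71
gcd(5,4,5,5,6,5) = 1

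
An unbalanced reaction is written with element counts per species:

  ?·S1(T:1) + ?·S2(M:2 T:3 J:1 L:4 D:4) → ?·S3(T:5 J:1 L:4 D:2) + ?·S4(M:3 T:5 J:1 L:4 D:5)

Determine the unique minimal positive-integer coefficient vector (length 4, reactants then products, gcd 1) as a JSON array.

M: 6·0+3·2 = 6 | 1·0+2·3 = 6
T: 6·1+3·3 = 15 | 1·5+2·5 = 15
J: 6·0+3·1 = 3 | 1·1+2·1 = 3
L: 6·0+3·4 = 12 | 1·4+2·4 = 12
D: 6·0+3·4 = 12 | 1·2+2·5 = 12
gcd(6,3,1,2) = 1

Coefficients: [6, 3, 1, 2]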